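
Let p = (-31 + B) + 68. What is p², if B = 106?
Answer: 20449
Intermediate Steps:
p = 143 (p = (-31 + 106) + 68 = 75 + 68 = 143)
p² = 143² = 20449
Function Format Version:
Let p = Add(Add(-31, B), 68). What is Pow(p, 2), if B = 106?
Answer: 20449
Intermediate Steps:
p = 143 (p = Add(Add(-31, 106), 68) = Add(75, 68) = 143)
Pow(p, 2) = Pow(143, 2) = 20449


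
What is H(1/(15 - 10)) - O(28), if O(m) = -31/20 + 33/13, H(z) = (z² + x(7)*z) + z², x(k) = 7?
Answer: 639/1300 ≈ 0.49154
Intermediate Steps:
H(z) = 2*z² + 7*z (H(z) = (z² + 7*z) + z² = 2*z² + 7*z)
O(m) = 257/260 (O(m) = -31*1/20 + 33*(1/13) = -31/20 + 33/13 = 257/260)
H(1/(15 - 10)) - O(28) = (7 + 2/(15 - 10))/(15 - 10) - 1*257/260 = (7 + 2/5)/5 - 257/260 = (7 + 2*(⅕))/5 - 257/260 = (7 + ⅖)/5 - 257/260 = (⅕)*(37/5) - 257/260 = 37/25 - 257/260 = 639/1300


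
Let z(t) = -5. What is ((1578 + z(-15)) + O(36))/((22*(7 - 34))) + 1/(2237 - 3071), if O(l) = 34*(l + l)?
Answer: -279509/41283 ≈ -6.7706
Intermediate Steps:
O(l) = 68*l (O(l) = 34*(2*l) = 68*l)
((1578 + z(-15)) + O(36))/((22*(7 - 34))) + 1/(2237 - 3071) = ((1578 - 5) + 68*36)/((22*(7 - 34))) + 1/(2237 - 3071) = (1573 + 2448)/((22*(-27))) + 1/(-834) = 4021/(-594) - 1/834 = 4021*(-1/594) - 1/834 = -4021/594 - 1/834 = -279509/41283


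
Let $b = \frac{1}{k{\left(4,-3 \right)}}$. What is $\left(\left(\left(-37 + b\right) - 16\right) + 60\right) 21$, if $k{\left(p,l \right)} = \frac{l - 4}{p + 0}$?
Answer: $135$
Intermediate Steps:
$k{\left(p,l \right)} = \frac{-4 + l}{p}$
$b = - \frac{4}{7}$ ($b = \frac{1}{\frac{1}{4} \left(-4 - 3\right)} = \frac{1}{\frac{1}{4} \left(-7\right)} = \frac{1}{- \frac{7}{4}} = - \frac{4}{7} \approx -0.57143$)
$\left(\left(\left(-37 + b\right) - 16\right) + 60\right) 21 = \left(\left(\left(-37 - \frac{4}{7}\right) - 16\right) + 60\right) 21 = \left(\left(- \frac{263}{7} - 16\right) + 60\right) 21 = \left(- \frac{375}{7} + 60\right) 21 = \frac{45}{7} \cdot 21 = 135$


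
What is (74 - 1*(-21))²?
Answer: 9025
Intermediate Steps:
(74 - 1*(-21))² = (74 + 21)² = 95² = 9025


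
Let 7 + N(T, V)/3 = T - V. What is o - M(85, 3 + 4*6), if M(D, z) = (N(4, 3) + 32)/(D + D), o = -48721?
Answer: -4141292/85 ≈ -48721.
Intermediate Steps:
N(T, V) = -21 - 3*V + 3*T (N(T, V) = -21 + 3*(T - V) = -21 + (-3*V + 3*T) = -21 - 3*V + 3*T)
M(D, z) = 7/D (M(D, z) = ((-21 - 3*3 + 3*4) + 32)/(D + D) = ((-21 - 9 + 12) + 32)/((2*D)) = (-18 + 32)*(1/(2*D)) = 14*(1/(2*D)) = 7/D)
o - M(85, 3 + 4*6) = -48721 - 7/85 = -4141292/85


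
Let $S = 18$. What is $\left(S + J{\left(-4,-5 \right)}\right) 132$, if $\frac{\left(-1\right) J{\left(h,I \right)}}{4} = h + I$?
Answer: $7128$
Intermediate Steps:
$J{\left(h,I \right)} = - 4 I - 4 h$ ($J{\left(h,I \right)} = - 4 \left(h + I\right) = - 4 \left(I + h\right) = - 4 I - 4 h$)
$\left(S + J{\left(-4,-5 \right)}\right) 132 = \left(18 - -36\right) 132 = \left(18 + \left(20 + 16\right)\right) 132 = \left(18 + 36\right) 132 = 54 \cdot 132 = 7128$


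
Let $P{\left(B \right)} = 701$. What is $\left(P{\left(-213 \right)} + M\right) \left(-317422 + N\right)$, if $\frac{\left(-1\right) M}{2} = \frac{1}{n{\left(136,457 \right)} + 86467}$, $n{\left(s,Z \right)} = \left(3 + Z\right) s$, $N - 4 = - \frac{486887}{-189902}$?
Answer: $- \frac{6297099421296770825}{28300525354} \approx -2.2251 \cdot 10^{8}$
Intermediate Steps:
$N = \frac{1246495}{189902}$ ($N = 4 - \frac{486887}{-189902} = 4 - - \frac{486887}{189902} = 4 + \frac{486887}{189902} = \frac{1246495}{189902} \approx 6.5639$)
$n{\left(s,Z \right)} = s \left(3 + Z\right)$
$M = - \frac{2}{149027}$ ($M = - \frac{2}{136 \left(3 + 457\right) + 86467} = - \frac{2}{136 \cdot 460 + 86467} = - \frac{2}{62560 + 86467} = - \frac{2}{149027} \approx -1.342 \cdot 10^{-5}$)
$\left(P{\left(-213 \right)} + M\right) \left(-317422 + N\right) = \left(701 - \frac{2}{149027}\right) \left(-317422 + \frac{1246495}{189902}\right) = \frac{104467925}{149027} \left(- \frac{60277826149}{189902}\right) = - \frac{6297099421296770825}{28300525354}$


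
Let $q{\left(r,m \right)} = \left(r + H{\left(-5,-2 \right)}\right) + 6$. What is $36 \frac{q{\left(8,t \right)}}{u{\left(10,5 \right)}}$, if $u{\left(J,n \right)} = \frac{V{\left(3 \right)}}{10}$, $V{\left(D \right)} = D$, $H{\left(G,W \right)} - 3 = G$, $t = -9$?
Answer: $1440$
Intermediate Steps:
$H{\left(G,W \right)} = 3 + G$
$q{\left(r,m \right)} = 4 + r$ ($q{\left(r,m \right)} = \left(r + \left(3 - 5\right)\right) + 6 = \left(r - 2\right) + 6 = \left(-2 + r\right) + 6 = 4 + r$)
$u{\left(J,n \right)} = \frac{3}{10}$
$36 \frac{q{\left(8,t \right)}}{u{\left(10,5 \right)}} = 36 \frac{4 + 8}{\frac{3}{10}} = 36 \cdot 12 \cdot \frac{10}{3} = 36 \cdot 40 = 1440$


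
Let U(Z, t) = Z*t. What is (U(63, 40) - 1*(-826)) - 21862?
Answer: -18516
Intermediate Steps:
(U(63, 40) - 1*(-826)) - 21862 = (63*40 - 1*(-826)) - 21862 = (2520 + 826) - 21862 = 3346 - 21862 = -18516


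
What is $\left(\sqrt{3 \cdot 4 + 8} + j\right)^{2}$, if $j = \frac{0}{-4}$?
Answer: $20$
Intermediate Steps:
$j = 0$ ($j = 0 \left(- \frac{1}{4}\right) = 0$)
$\left(\sqrt{3 \cdot 4 + 8} + j\right)^{2} = \left(\sqrt{3 \cdot 4 + 8} + 0\right)^{2} = \left(\sqrt{12 + 8} + 0\right)^{2} = \left(\sqrt{20} + 0\right)^{2} = \left(2 \sqrt{5} + 0\right)^{2} = \left(2 \sqrt{5}\right)^{2} = 20$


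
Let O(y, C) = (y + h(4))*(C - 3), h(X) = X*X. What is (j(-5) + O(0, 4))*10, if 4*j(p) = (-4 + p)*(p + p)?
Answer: 385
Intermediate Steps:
h(X) = X²
j(p) = p*(-4 + p)/2 (j(p) = ((-4 + p)*(p + p))/4 = ((-4 + p)*(2*p))/4 = (2*p*(-4 + p))/4 = p*(-4 + p)/2)
O(y, C) = (-3 + C)*(16 + y) (O(y, C) = (y + 4²)*(C - 3) = (y + 16)*(-3 + C) = (16 + y)*(-3 + C) = (-3 + C)*(16 + y))
(j(-5) + O(0, 4))*10 = ((½)*(-5)*(-4 - 5) + (-48 - 3*0 + 16*4 + 4*0))*10 = ((½)*(-5)*(-9) + (-48 + 0 + 64 + 0))*10 = (45/2 + 16)*10 = (77/2)*10 = 385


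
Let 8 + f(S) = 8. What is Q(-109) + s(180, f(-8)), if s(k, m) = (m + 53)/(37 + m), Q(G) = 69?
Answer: 2606/37 ≈ 70.432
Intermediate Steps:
f(S) = 0 (f(S) = -8 + 8 = 0)
s(k, m) = (53 + m)/(37 + m)
Q(-109) + s(180, f(-8)) = 69 + (53 + 0)/(37 + 0) = 69 + 53/37 = 2606/37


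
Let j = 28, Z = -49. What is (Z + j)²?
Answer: 441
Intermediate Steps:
(Z + j)² = (-49 + 28)² = (-21)² = 441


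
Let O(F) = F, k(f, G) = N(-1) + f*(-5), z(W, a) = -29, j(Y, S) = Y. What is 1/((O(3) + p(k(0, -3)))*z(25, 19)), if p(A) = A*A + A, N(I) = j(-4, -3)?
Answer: -1/435 ≈ -0.0022989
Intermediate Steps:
N(I) = -4
k(f, G) = -4 - 5*f (k(f, G) = -4 + f*(-5) = -4 - 5*f)
p(A) = A + A² (p(A) = A² + A = A + A²)
1/((O(3) + p(k(0, -3)))*z(25, 19)) = 1/((3 + (-4 - 5*0)*(1 + (-4 - 5*0)))*(-29)) = -1/29/(3 + (-4 + 0)*(1 + (-4 + 0))) = -1/29/(3 - 4*(1 - 4)) = -1/29/(3 - 4*(-3)) = -1/29/(3 + 12) = -1/29/15 = (1/15)*(-1/29) = -1/435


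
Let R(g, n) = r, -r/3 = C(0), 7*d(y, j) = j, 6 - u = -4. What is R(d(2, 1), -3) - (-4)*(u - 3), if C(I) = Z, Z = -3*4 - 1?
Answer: 67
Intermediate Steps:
u = 10 (u = 6 - 1*(-4) = 6 + 4 = 10)
d(y, j) = j/7
Z = -13 (Z = -12 - 1 = -13)
C(I) = -13
r = 39 (r = -3*(-13) = 39)
R(g, n) = 39
R(d(2, 1), -3) - (-4)*(u - 3) = 39 - (-4)*(10 - 3) = 39 - (-4)*7 = 39 - 1*(-28) = 39 + 28 = 67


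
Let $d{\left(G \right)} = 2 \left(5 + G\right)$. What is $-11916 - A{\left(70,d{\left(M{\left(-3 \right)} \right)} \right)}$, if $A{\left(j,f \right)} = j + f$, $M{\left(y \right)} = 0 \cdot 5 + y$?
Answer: $-11990$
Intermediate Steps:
$M{\left(y \right)} = y$ ($M{\left(y \right)} = 0 + y = y$)
$d{\left(G \right)} = 10 + 2 G$
$A{\left(j,f \right)} = f + j$
$-11916 - A{\left(70,d{\left(M{\left(-3 \right)} \right)} \right)} = -11916 - \left(\left(10 + 2 \left(-3\right)\right) + 70\right) = -11916 - \left(\left(10 - 6\right) + 70\right) = -11916 - \left(4 + 70\right) = -11916 - 74 = -11990$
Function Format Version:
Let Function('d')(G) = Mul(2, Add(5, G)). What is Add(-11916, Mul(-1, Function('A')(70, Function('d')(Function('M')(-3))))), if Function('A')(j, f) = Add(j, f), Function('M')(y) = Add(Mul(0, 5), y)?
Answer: -11990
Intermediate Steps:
Function('M')(y) = y (Function('M')(y) = Add(0, y) = y)
Function('d')(G) = Add(10, Mul(2, G))
Function('A')(j, f) = Add(f, j)
Add(-11916, Mul(-1, Function('A')(70, Function('d')(Function('M')(-3))))) = Add(-11916, Mul(-1, Add(Add(10, Mul(2, -3)), 70))) = Add(-11916, Mul(-1, Add(Add(10, -6), 70))) = Add(-11916, Mul(-1, Add(4, 70))) = Add(-11916, Mul(-1, 74)) = Add(-11916, -74) = -11990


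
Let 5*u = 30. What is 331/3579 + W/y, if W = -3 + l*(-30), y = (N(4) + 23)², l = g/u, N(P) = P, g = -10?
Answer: 136504/869697 ≈ 0.15696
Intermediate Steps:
u = 6 (u = (⅕)*30 = 6)
l = -5/3 (l = -10/6 = -10*⅙ = -5/3 ≈ -1.6667)
y = 729 (y = (4 + 23)² = 27² = 729)
W = 47 (W = -3 - 5/3*(-30) = -3 + 50 = 47)
331/3579 + W/y = 331/3579 + 47/729 = 136504/869697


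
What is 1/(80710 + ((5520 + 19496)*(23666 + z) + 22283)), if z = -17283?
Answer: 1/159780121 ≈ 6.2586e-9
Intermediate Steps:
1/(80710 + ((5520 + 19496)*(23666 + z) + 22283)) = 1/(80710 + ((5520 + 19496)*(23666 - 17283) + 22283)) = 1/(80710 + (25016*6383 + 22283)) = 1/(80710 + (159677128 + 22283)) = 1/(80710 + 159699411) = 1/159780121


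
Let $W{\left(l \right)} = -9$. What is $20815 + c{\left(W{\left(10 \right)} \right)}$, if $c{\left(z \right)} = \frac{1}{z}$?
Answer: $\frac{187334}{9} \approx 20815.0$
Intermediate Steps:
$20815 + c{\left(W{\left(10 \right)} \right)} = 20815 + \frac{1}{-9} = 20815 - \frac{1}{9} = \frac{187334}{9}$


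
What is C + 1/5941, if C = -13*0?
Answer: 1/5941 ≈ 0.00016832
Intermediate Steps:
C = 0
C + 1/5941 = 0 + 1/5941 = 1/5941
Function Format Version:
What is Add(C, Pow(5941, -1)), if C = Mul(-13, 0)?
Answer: Rational(1, 5941) ≈ 0.00016832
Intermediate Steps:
C = 0
Add(C, Pow(5941, -1)) = Add(0, Pow(5941, -1)) = Add(0, Rational(1, 5941)) = Rational(1, 5941)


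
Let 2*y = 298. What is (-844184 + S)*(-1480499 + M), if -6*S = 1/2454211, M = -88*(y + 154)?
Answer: 18735292993022445035/14725266 ≈ 1.2723e+12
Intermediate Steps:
y = 149 (y = (½)*298 = 149)
M = -26664 (M = -88*(149 + 154) = -88*303 = -26664)
S = -1/14725266 (S = -⅙/2454211 = -⅙*1/2454211 = -1/14725266 ≈ -6.7910e-8)
(-844184 + S)*(-1480499 + M) = (-844184 - 1/14725266)*(-1480499 - 26664) = -12430833952945/14725266*(-1507163) = 18735292993022445035/14725266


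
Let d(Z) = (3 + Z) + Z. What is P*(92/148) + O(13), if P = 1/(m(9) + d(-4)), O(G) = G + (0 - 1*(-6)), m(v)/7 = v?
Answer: 40797/2146 ≈ 19.011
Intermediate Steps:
m(v) = 7*v
O(G) = 6 + G (O(G) = G + (0 + 6) = G + 6 = 6 + G)
d(Z) = 3 + 2*Z
P = 1/58 (P = 1/(7*9 + (3 + 2*(-4))) = 1/(63 + (3 - 8)) = 1/(63 - 5) = 1/58 ≈ 0.017241)
P*(92/148) + O(13) = (92/148)/58 + (6 + 13) = (92*(1/148))/58 + 19 = (1/58)*(23/37) + 19 = 23/2146 + 19 = 40797/2146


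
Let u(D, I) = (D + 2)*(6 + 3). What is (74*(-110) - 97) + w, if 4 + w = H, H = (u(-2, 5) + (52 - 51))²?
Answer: -8240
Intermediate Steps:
u(D, I) = 18 + 9*D (u(D, I) = (2 + D)*9 = 18 + 9*D)
H = 1 (H = ((18 + 9*(-2)) + (52 - 51))² = ((18 - 18) + 1)² = (0 + 1)² = 1² = 1)
w = -3 (w = -4 + 1 = -3)
(74*(-110) - 97) + w = (74*(-110) - 97) - 3 = (-8140 - 97) - 3 = -8237 - 3 = -8240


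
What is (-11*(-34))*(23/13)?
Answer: 8602/13 ≈ 661.69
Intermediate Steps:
(-11*(-34))*(23/13) = 374*(23*(1/13)) = 374*(23/13) = 8602/13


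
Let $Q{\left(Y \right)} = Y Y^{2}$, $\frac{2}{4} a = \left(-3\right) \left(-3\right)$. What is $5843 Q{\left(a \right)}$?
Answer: $34076376$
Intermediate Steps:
$a = 18$ ($a = 2 \left(\left(-3\right) \left(-3\right)\right) = 2 \cdot 9 = 18$)
$Q{\left(Y \right)} = Y^{3}$
$5843 Q{\left(a \right)} = 5843 \cdot 18^{3} = 5843 \cdot 5832 = 34076376$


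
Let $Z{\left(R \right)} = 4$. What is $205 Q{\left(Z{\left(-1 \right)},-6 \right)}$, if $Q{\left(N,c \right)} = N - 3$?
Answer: $205$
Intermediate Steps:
$Q{\left(N,c \right)} = -3 + N$
$205 Q{\left(Z{\left(-1 \right)},-6 \right)} = 205 \left(-3 + 4\right) = 205 \cdot 1 = 205$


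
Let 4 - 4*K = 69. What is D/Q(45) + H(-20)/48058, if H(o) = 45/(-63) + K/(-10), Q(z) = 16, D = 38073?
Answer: 3201996435/1345624 ≈ 2379.6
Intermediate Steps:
K = -65/4 (K = 1 - ¼*69 = 1 - 69/4 = -65/4 ≈ -16.250)
H(o) = 51/56 (H(o) = 45/(-63) - 65/4/(-10) = 45*(-1/63) - 65/4*(-⅒) = -5/7 + 13/8 = 51/56)
D/Q(45) + H(-20)/48058 = 38073/16 + (51/56)/48058 = 38073*(1/16) + (51/56)*(1/48058) = 38073/16 + 51/2691248 = 3201996435/1345624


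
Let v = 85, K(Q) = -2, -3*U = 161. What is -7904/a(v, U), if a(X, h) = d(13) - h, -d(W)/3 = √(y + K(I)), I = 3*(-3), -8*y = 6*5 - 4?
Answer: -2181504/15055 - 426816*I*√21/105385 ≈ -144.9 - 18.56*I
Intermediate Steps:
y = -13/4 (y = -(6*5 - 4)/8 = -(30 - 4)/8 = -⅛*26 = -13/4 ≈ -3.2500)
I = -9
U = -161/3 (U = -⅓*161 = -161/3 ≈ -53.667)
d(W) = -3*I*√21/2 (d(W) = -3*√(-13/4 - 2) = -3*I*√21/2)
a(X, h) = -h - 3*I*√21/2 (a(X, h) = -3*I*√21/2 - h = -h - 3*I*√21/2)
-7904/a(v, U) = -7904/(-1*(-161/3) - 3*I*√21/2) = -7904/(161/3 - 3*I*√21/2)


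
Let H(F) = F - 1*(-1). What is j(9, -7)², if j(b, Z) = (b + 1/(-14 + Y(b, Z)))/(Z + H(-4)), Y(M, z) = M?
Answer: 484/625 ≈ 0.77440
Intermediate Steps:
H(F) = 1 + F (H(F) = F + 1 = 1 + F)
j(b, Z) = (b + 1/(-14 + b))/(-3 + Z) (j(b, Z) = (b + 1/(-14 + b))/(Z + (1 - 4)) = (b + 1/(-14 + b))/(Z - 3) = (b + 1/(-14 + b))/(-3 + Z))
j(9, -7)² = ((1 + 9² - 14*9)/(42 - 14*(-7) - 3*9 - 7*9))² = ((1 + 81 - 126)/(42 + 98 - 27 - 63))² = (-44/50)² = ((1/50)*(-44))² = (-22/25)² = 484/625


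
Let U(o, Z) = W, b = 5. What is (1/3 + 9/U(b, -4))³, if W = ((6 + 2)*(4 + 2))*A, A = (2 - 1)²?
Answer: 15625/110592 ≈ 0.14129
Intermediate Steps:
A = 1 (A = 1² = 1)
W = 48 (W = ((6 + 2)*(4 + 2))*1 = (8*6)*1 = 48*1 = 48)
U(o, Z) = 48
(1/3 + 9/U(b, -4))³ = (1/3 + 9/48)³ = (1*(⅓) + 9*(1/48))³ = (⅓ + 3/16)³ = (25/48)³ = 15625/110592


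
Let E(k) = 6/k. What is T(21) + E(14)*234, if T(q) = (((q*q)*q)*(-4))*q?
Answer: -5444766/7 ≈ -7.7782e+5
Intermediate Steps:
T(q) = -4*q⁴ (T(q) = ((q²*q)*(-4))*q = (q³*(-4))*q = (-4*q³)*q = -4*q⁴)
T(21) + E(14)*234 = -4*21⁴ + (6/14)*234 = -4*194481 + (6*(1/14))*234 = -777924 + (3/7)*234 = -777924 + 702/7 = -5444766/7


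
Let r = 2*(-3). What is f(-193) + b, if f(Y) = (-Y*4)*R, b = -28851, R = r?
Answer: -33483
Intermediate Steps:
r = -6
R = -6
f(Y) = 24*Y (f(Y) = (-Y*4)*(-6) = -4*Y*(-6) = 24*Y)
f(-193) + b = 24*(-193) - 28851 = -4632 - 28851 = -33483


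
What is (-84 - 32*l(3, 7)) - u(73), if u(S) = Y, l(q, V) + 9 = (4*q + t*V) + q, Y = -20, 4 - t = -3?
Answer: -1824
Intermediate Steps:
t = 7 (t = 4 - 1*(-3) = 4 + 3 = 7)
l(q, V) = -9 + 5*q + 7*V (l(q, V) = -9 + ((4*q + 7*V) + q) = -9 + (5*q + 7*V) = -9 + 5*q + 7*V)
u(S) = -20
(-84 - 32*l(3, 7)) - u(73) = (-84 - 32*(-9 + 5*3 + 7*7)) - 1*(-20) = (-84 - 32*(-9 + 15 + 49)) + 20 = (-84 - 32*55) + 20 = (-84 - 1760) + 20 = -1844 + 20 = -1824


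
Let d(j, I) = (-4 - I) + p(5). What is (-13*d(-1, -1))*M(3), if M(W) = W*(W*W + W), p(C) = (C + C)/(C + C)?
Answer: 936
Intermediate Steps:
p(C) = 1 (p(C) = (2*C)/((2*C)) = (2*C)*(1/(2*C)) = 1)
d(j, I) = -3 - I (d(j, I) = (-4 - I) + 1 = -3 - I)
M(W) = W*(W + W²) (M(W) = W*(W² + W) = W*(W + W²))
(-13*d(-1, -1))*M(3) = (-13*(-3 - 1*(-1)))*(3²*(1 + 3)) = (-13*(-3 + 1))*(9*4) = -13*(-2)*36 = 26*36 = 936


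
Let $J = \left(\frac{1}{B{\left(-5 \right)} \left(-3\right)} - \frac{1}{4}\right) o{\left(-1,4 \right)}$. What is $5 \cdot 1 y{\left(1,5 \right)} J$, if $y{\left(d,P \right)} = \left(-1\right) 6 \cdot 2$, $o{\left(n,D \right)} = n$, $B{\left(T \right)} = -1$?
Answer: $5$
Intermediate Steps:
$y{\left(d,P \right)} = -12$ ($y{\left(d,P \right)} = \left(-6\right) 2 = -12$)
$J = - \frac{1}{12}$ ($J = \left(\frac{1}{\left(-1\right) \left(-3\right)} - \frac{1}{4}\right) \left(-1\right) = \left(\left(-1\right) \left(- \frac{1}{3}\right) - \frac{1}{4}\right) \left(-1\right) = \left(\frac{1}{3} - \frac{1}{4}\right) \left(-1\right) = \frac{1}{12} \left(-1\right) = - \frac{1}{12} \approx -0.083333$)
$5 \cdot 1 y{\left(1,5 \right)} J = 5 \cdot 1 \left(-12\right) \left(- \frac{1}{12}\right) = 5 \left(-12\right) \left(- \frac{1}{12}\right) = \left(-60\right) \left(- \frac{1}{12}\right) = 5$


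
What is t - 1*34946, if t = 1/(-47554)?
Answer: -1661822085/47554 ≈ -34946.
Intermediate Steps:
t = -1/47554 ≈ -2.1029e-5
t - 1*34946 = -1/47554 - 1*34946 = -1/47554 - 34946 = -1661822085/47554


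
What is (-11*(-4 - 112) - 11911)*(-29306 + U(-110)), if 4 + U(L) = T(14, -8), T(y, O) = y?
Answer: 311562960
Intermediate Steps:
U(L) = 10 (U(L) = -4 + 14 = 10)
(-11*(-4 - 112) - 11911)*(-29306 + U(-110)) = (-11*(-4 - 112) - 11911)*(-29306 + 10) = (-11*(-116) - 11911)*(-29296) = (1276 - 11911)*(-29296) = -10635*(-29296) = 311562960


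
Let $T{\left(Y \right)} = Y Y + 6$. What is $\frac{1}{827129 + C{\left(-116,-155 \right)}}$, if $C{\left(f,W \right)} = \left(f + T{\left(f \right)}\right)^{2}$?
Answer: $\frac{1}{178942845} \approx 5.5884 \cdot 10^{-9}$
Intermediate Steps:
$T{\left(Y \right)} = 6 + Y^{2}$ ($T{\left(Y \right)} = Y^{2} + 6 = 6 + Y^{2}$)
$C{\left(f,W \right)} = \left(6 + f + f^{2}\right)^{2}$ ($C{\left(f,W \right)} = \left(f + \left(6 + f^{2}\right)\right)^{2} = \left(6 + f + f^{2}\right)^{2}$)
$\frac{1}{827129 + C{\left(-116,-155 \right)}} = \frac{1}{827129 + \left(6 - 116 + \left(-116\right)^{2}\right)^{2}} = \frac{1}{827129 + \left(6 - 116 + 13456\right)^{2}} = \frac{1}{827129 + 13346^{2}} = \frac{1}{827129 + 178115716} = \frac{1}{178942845}$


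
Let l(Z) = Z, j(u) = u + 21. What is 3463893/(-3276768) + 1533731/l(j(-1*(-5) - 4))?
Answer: 6922320187/99296 ≈ 69714.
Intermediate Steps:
j(u) = 21 + u
3463893/(-3276768) + 1533731/l(j(-1*(-5) - 4)) = 3463893/(-3276768) + 1533731/(21 + (-1*(-5) - 4)) = 3463893*(-1/3276768) + 1533731/(21 + (5 - 4)) = -1154631/1092256 + 1533731/(21 + 1) = -1154631/1092256 + 1533731/22 = 6922320187/99296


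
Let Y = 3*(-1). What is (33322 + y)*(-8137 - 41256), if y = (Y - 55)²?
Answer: -1812031598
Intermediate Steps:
Y = -3
y = 3364 (y = (-3 - 55)² = (-58)² = 3364)
(33322 + y)*(-8137 - 41256) = (33322 + 3364)*(-8137 - 41256) = 36686*(-49393) = -1812031598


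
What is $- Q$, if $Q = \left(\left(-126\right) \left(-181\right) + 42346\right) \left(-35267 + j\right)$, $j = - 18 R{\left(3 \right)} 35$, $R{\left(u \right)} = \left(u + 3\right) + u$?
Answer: $2667127424$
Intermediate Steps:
$R{\left(u \right)} = 3 + 2 u$ ($R{\left(u \right)} = \left(3 + u\right) + u = 3 + 2 u$)
$j = -5670$ ($j = - 18 \left(3 + 2 \cdot 3\right) 35 = - 18 \left(3 + 6\right) 35 = \left(-18\right) 9 \cdot 35 = \left(-162\right) 35 = -5670$)
$Q = -2667127424$ ($Q = \left(\left(-126\right) \left(-181\right) + 42346\right) \left(-35267 - 5670\right) = \left(22806 + 42346\right) \left(-40937\right) = 65152 \left(-40937\right) = -2667127424$)
$- Q = \left(-1\right) \left(-2667127424\right) = 2667127424$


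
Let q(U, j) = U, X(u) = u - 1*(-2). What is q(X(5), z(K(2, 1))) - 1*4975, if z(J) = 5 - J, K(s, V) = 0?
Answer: -4968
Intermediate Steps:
X(u) = 2 + u (X(u) = u + 2 = 2 + u)
q(X(5), z(K(2, 1))) - 1*4975 = (2 + 5) - 1*4975 = 7 - 4975 = -4968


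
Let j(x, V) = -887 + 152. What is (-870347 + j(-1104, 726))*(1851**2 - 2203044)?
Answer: -1065470045874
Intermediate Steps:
j(x, V) = -735
(-870347 + j(-1104, 726))*(1851**2 - 2203044) = (-870347 - 735)*(1851**2 - 2203044) = -871082*(3426201 - 2203044) = -871082*1223157 = -1065470045874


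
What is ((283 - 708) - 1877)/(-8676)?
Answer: 1151/4338 ≈ 0.26533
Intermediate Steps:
((283 - 708) - 1877)/(-8676) = (-425 - 1877)*(-1/8676) = -2302*(-1/8676) = 1151/4338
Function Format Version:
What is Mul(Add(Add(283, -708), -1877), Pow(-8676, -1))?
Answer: Rational(1151, 4338) ≈ 0.26533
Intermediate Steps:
Mul(Add(Add(283, -708), -1877), Pow(-8676, -1)) = Mul(Add(-425, -1877), Rational(-1, 8676)) = Mul(-2302, Rational(-1, 8676)) = Rational(1151, 4338)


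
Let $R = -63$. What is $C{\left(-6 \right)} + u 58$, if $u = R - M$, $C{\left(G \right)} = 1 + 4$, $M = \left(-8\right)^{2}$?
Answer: $-7361$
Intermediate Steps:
$M = 64$
$C{\left(G \right)} = 5$
$u = -127$ ($u = -63 - 64 = -127$)
$C{\left(-6 \right)} + u 58 = 5 - 7366 = -7361$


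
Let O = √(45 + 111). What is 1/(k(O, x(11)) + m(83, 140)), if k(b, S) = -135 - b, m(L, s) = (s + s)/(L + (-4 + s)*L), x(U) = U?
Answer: -17452267655/2335455644029 + 258599282*√39/2335455644029 ≈ -0.0067813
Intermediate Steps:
m(L, s) = 2*s/(L + L*(-4 + s)) (m(L, s) = (2*s)/(L + L*(-4 + s)) = 2*s/(L + L*(-4 + s)))
O = 2*√39 (O = √156 = 2*√39 ≈ 12.490)
1/(k(O, x(11)) + m(83, 140)) = 1/((-135 - 2*√39) + 2*140/(83*(-3 + 140))) = 1/((-135 - 2*√39) + 2*140*(1/83)/137) = 1/((-135 - 2*√39) + 2*140*(1/83)*(1/137)) = 1/((-135 - 2*√39) + 280/11371) = 1/(-1534805/11371 - 2*√39)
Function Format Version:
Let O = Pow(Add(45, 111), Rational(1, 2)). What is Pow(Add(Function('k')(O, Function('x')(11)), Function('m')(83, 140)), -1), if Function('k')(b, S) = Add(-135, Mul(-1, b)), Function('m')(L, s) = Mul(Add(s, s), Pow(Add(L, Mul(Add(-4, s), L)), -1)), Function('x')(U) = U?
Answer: Add(Rational(-17452267655, 2335455644029), Mul(Rational(258599282, 2335455644029), Pow(39, Rational(1, 2)))) ≈ -0.0067813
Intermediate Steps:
Function('m')(L, s) = Mul(2, s, Pow(Add(L, Mul(L, Add(-4, s))), -1)) (Function('m')(L, s) = Mul(Mul(2, s), Pow(Add(L, Mul(L, Add(-4, s))), -1)) = Mul(2, s, Pow(Add(L, Mul(L, Add(-4, s))), -1)))
O = Mul(2, Pow(39, Rational(1, 2))) (O = Pow(156, Rational(1, 2)) = Mul(2, Pow(39, Rational(1, 2))) ≈ 12.490)
Pow(Add(Function('k')(O, Function('x')(11)), Function('m')(83, 140)), -1) = Pow(Add(Add(-135, Mul(-1, Mul(2, Pow(39, Rational(1, 2))))), Mul(2, 140, Pow(83, -1), Pow(Add(-3, 140), -1))), -1) = Pow(Add(Add(-135, Mul(-2, Pow(39, Rational(1, 2)))), Mul(2, 140, Rational(1, 83), Pow(137, -1))), -1) = Pow(Add(Add(-135, Mul(-2, Pow(39, Rational(1, 2)))), Mul(2, 140, Rational(1, 83), Rational(1, 137))), -1) = Pow(Add(Add(-135, Mul(-2, Pow(39, Rational(1, 2)))), Rational(280, 11371)), -1) = Pow(Add(Rational(-1534805, 11371), Mul(-2, Pow(39, Rational(1, 2)))), -1)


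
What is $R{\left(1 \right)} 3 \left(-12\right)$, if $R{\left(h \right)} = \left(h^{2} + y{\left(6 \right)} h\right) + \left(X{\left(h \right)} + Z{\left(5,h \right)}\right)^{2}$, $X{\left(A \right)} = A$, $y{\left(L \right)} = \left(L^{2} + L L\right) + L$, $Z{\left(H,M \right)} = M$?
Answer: $-2988$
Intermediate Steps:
$y{\left(L \right)} = L + 2 L^{2}$ ($y{\left(L \right)} = \left(L^{2} + L^{2}\right) + L = 2 L^{2} + L = L + 2 L^{2}$)
$R{\left(h \right)} = 5 h^{2} + 78 h$ ($R{\left(h \right)} = \left(h^{2} + 6 \left(1 + 2 \cdot 6\right) h\right) + \left(h + h\right)^{2} = \left(h^{2} + 6 \left(1 + 12\right) h\right) + \left(2 h\right)^{2} = \left(h^{2} + 6 \cdot 13 h\right) + 4 h^{2} = \left(h^{2} + 78 h\right) + 4 h^{2} = 5 h^{2} + 78 h$)
$R{\left(1 \right)} 3 \left(-12\right) = 1 \left(78 + 5 \cdot 1\right) 3 \left(-12\right) = 1 \left(78 + 5\right) 3 \left(-12\right) = 1 \cdot 83 \cdot 3 \left(-12\right) = 83 \cdot 3 \left(-12\right) = 249 \left(-12\right) = -2988$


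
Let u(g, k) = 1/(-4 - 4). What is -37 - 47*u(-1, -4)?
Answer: -249/8 ≈ -31.125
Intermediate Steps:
u(g, k) = -1/8 (u(g, k) = 1/(-8) = -1/8)
-37 - 47*u(-1, -4) = -37 - 47*(-1/8) = -37 + 47/8 = -249/8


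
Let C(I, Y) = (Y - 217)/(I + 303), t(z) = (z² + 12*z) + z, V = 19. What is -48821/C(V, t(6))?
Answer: 15720362/103 ≈ 1.5262e+5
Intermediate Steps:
t(z) = z² + 13*z
C(I, Y) = (-217 + Y)/(303 + I)
-48821/C(V, t(6)) = -48821*(303 + 19)/(-217 + 6*(13 + 6)) = -48821*322/(-217 + 6*19) = -48821*322/(-217 + 114) = -48821/((1/322)*(-103)) = -48821/(-103/322) = -48821*(-322/103) = 15720362/103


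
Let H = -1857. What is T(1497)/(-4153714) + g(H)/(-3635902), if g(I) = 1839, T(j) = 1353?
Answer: -3139513863/3775624260007 ≈ -0.00083152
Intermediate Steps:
T(1497)/(-4153714) + g(H)/(-3635902) = 1353/(-4153714) + 1839/(-3635902) = 1353*(-1/4153714) + 1839*(-1/3635902) = -1353/4153714 - 1839/3635902 = -3139513863/3775624260007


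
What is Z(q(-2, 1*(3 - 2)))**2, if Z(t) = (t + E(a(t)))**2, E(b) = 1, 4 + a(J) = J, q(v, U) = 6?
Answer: 2401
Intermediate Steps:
a(J) = -4 + J
Z(t) = (1 + t)**2 (Z(t) = (t + 1)**2 = (1 + t)**2)
Z(q(-2, 1*(3 - 2)))**2 = ((1 + 6)**2)**2 = (7**2)**2 = 49**2 = 2401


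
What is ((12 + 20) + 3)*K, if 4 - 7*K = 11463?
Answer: -57295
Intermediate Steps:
K = -1637 (K = 4/7 - ⅐*11463 = 4/7 - 11463/7 = -1637)
((12 + 20) + 3)*K = ((12 + 20) + 3)*(-1637) = (32 + 3)*(-1637) = 35*(-1637) = -57295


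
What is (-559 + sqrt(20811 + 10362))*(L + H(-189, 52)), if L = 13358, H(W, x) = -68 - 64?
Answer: -7393334 + 13226*sqrt(31173) ≈ -5.0582e+6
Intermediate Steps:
H(W, x) = -132
(-559 + sqrt(20811 + 10362))*(L + H(-189, 52)) = (-559 + sqrt(20811 + 10362))*(13358 - 132) = (-559 + sqrt(31173))*13226 = -7393334 + 13226*sqrt(31173)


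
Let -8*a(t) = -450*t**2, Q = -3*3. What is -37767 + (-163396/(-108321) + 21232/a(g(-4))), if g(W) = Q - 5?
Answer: -15032907981601/398079675 ≈ -37764.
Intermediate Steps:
Q = -9
g(W) = -14 (g(W) = -9 - 5 = -14)
a(t) = 225*t**2/4 (a(t) = -(-225)*t**2/4 = 225*t**2/4)
-37767 + (-163396/(-108321) + 21232/a(g(-4))) = -37767 + (-163396/(-108321) + 21232/(((225/4)*(-14)**2))) = -37767 + (-163396*(-1/108321) + 21232/(((225/4)*196))) = -37767 + (163396/108321 + 21232/11025) = -37767 + 1367104124/398079675 = -15032907981601/398079675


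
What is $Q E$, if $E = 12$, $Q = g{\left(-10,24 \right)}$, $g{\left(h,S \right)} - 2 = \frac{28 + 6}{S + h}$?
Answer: $\frac{372}{7} \approx 53.143$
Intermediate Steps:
$g{\left(h,S \right)} = 2 + \frac{34}{S + h}$ ($g{\left(h,S \right)} = 2 + \frac{28 + 6}{S + h} = 2 + \frac{34}{S + h}$)
$Q = \frac{31}{7}$ ($Q = \frac{2 \left(17 + 24 - 10\right)}{24 - 10} = 2 \cdot \frac{1}{14} \cdot 31 = \frac{31}{7} \approx 4.4286$)
$Q E = \frac{31}{7} \cdot 12 = \frac{372}{7}$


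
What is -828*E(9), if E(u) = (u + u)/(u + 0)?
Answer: -1656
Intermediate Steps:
E(u) = 2 (E(u) = (2*u)/u = 2)
-828*E(9) = -828*2 = -1656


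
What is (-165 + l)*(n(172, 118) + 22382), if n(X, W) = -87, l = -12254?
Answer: -276881605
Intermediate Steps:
(-165 + l)*(n(172, 118) + 22382) = (-165 - 12254)*(-87 + 22382) = -12419*22295 = -276881605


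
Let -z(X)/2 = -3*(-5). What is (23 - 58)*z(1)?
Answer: 1050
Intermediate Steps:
z(X) = -30 (z(X) = -(-6)*(-5) = -2*15 = -30)
(23 - 58)*z(1) = (23 - 58)*(-30) = -35*(-30) = 1050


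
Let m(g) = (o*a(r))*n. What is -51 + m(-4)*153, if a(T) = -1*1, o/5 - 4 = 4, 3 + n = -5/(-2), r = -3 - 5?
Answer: 3009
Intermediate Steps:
r = -8
n = -½ (n = -3 - 5/(-2) = -3 - 5*(-½) = -3 + 5/2 = -½ ≈ -0.50000)
o = 40 (o = 20 + 5*4 = 20 + 20 = 40)
a(T) = -1
m(g) = 20 (m(g) = (40*(-1))*(-½) = -40*(-½) = 20)
-51 + m(-4)*153 = -51 + 20*153 = -51 + 3060 = 3009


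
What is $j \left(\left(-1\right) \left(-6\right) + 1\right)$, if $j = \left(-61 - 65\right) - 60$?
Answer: $-1302$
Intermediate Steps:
$j = -186$ ($j = \left(-61 - 65\right) - 60 = -126 - 60 = -186$)
$j \left(\left(-1\right) \left(-6\right) + 1\right) = - 186 \left(\left(-1\right) \left(-6\right) + 1\right) = - 186 \left(6 + 1\right) = \left(-186\right) 7 = -1302$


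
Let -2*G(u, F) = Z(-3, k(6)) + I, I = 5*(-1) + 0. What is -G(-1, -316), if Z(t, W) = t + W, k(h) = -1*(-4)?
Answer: -2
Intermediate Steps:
k(h) = 4
I = -5 (I = -5 + 0 = -5)
Z(t, W) = W + t
G(u, F) = 2 (G(u, F) = -((4 - 3) - 5)/2 = -(1 - 5)/2 = -½*(-4) = 2)
-G(-1, -316) = -1*2 = -2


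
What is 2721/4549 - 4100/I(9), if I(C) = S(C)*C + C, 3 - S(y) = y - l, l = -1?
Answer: 9398917/122823 ≈ 76.524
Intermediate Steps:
S(y) = 2 - y (S(y) = 3 - (y - 1*(-1)) = 3 - (y + 1) = 3 - (1 + y) = 3 + (-1 - y) = 2 - y)
I(C) = C + C*(2 - C) (I(C) = (2 - C)*C + C = C*(2 - C) + C = C + C*(2 - C))
2721/4549 - 4100/I(9) = 2721/4549 - 4100*1/(9*(3 - 1*9)) = 2721*(1/4549) - 4100*1/(9*(3 - 9)) = 2721/4549 - 4100/(9*(-6)) = 2721/4549 - 4100/(-54) = 2721/4549 - 4100*(-1/54) = 2721/4549 + 2050/27 = 9398917/122823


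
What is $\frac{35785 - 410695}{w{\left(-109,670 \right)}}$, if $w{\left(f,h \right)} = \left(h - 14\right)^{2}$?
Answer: $- \frac{187455}{215168} \approx -0.8712$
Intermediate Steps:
$w{\left(f,h \right)} = \left(-14 + h\right)^{2}$
$\frac{35785 - 410695}{w{\left(-109,670 \right)}} = \frac{35785 - 410695}{\left(-14 + 670\right)^{2}} = \frac{35785 - 410695}{656^{2}} = - \frac{374910}{430336} = \left(-374910\right) \frac{1}{430336} = - \frac{187455}{215168}$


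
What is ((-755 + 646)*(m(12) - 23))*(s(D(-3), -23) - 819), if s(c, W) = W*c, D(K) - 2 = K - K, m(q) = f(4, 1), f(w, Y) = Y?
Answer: -2074270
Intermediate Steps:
m(q) = 1
D(K) = 2 (D(K) = 2 + (K - K) = 2 + 0 = 2)
((-755 + 646)*(m(12) - 23))*(s(D(-3), -23) - 819) = ((-755 + 646)*(1 - 23))*(-23*2 - 819) = (-109*(-22))*(-46 - 819) = 2398*(-865) = -2074270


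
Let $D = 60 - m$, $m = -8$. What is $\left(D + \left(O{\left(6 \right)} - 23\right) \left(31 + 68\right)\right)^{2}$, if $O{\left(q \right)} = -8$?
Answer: $9006001$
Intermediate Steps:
$D = 68$ ($D = 60 - -8 = 60 + 8 = 68$)
$\left(D + \left(O{\left(6 \right)} - 23\right) \left(31 + 68\right)\right)^{2} = \left(68 + \left(-8 - 23\right) \left(31 + 68\right)\right)^{2} = \left(68 - 3069\right)^{2} = \left(-3001\right)^{2} = 9006001$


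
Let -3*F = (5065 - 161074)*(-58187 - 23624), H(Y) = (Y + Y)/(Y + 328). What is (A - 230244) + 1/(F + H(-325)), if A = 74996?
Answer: -1981469493826355/12763252949 ≈ -1.5525e+5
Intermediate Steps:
H(Y) = 2*Y/(328 + Y) (H(Y) = (2*Y)/(328 + Y) = 2*Y/(328 + Y))
F = -4254417433 (F = -(5065 - 161074)*(-58187 - 23624)/3 = -(-52003)*(-81811) = -1/3*12763252299 = -4254417433)
(A - 230244) + 1/(F + H(-325)) = (74996 - 230244) + 1/(-4254417433 + 2*(-325)/(328 - 325)) = -155248 + 1/(-4254417433 + 2*(-325)/3) = -155248 + 1/(-4254417433 + 2*(-325)*(1/3)) = -155248 + 1/(-4254417433 - 650/3) = -155248 + 1/(-12763252949/3) = -155248 - 3/12763252949 = -1981469493826355/12763252949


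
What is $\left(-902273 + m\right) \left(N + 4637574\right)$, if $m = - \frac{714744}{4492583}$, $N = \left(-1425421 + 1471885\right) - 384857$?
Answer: $- \frac{17426889493534115443}{4492583} \approx -3.879 \cdot 10^{12}$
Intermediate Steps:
$N = -338393$ ($N = 46464 - 384857 = -338393$)
$m = - \frac{714744}{4492583}$ ($m = \left(-714744\right) \frac{1}{4492583} = - \frac{714744}{4492583} \approx -0.15909$)
$\left(-902273 + m\right) \left(N + 4637574\right) = \left(-902273 - \frac{714744}{4492583}\right) \left(-338393 + 4637574\right) = \left(- \frac{4053537055903}{4492583}\right) 4299181 = - \frac{17426889493534115443}{4492583}$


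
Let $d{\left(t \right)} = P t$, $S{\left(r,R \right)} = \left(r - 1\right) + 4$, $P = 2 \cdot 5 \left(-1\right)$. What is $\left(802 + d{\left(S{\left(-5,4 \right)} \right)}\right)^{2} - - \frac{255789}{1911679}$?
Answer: $\frac{1291691169225}{1911679} \approx 6.7568 \cdot 10^{5}$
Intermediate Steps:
$P = -10$ ($P = 10 \left(-1\right) = -10$)
$S{\left(r,R \right)} = 3 + r$ ($S{\left(r,R \right)} = \left(-1 + r\right) + 4 = 3 + r$)
$d{\left(t \right)} = - 10 t$
$\left(802 + d{\left(S{\left(-5,4 \right)} \right)}\right)^{2} - - \frac{255789}{1911679} = \left(802 - 10 \left(3 - 5\right)\right)^{2} - - \frac{255789}{1911679} = \left(802 - -20\right)^{2} - \left(-255789\right) \frac{1}{1911679} = \left(802 + 20\right)^{2} - - \frac{255789}{1911679} = 822^{2} + \frac{255789}{1911679} = 675684 + \frac{255789}{1911679} = \frac{1291691169225}{1911679}$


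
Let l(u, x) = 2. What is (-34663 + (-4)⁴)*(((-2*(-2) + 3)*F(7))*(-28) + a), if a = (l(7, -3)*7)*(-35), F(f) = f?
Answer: 64065834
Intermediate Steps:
a = -490 (a = (2*7)*(-35) = 14*(-35) = -490)
(-34663 + (-4)⁴)*(((-2*(-2) + 3)*F(7))*(-28) + a) = (-34663 + (-4)⁴)*(((-2*(-2) + 3)*7)*(-28) - 490) = (-34663 + 256)*(((4 + 3)*7)*(-28) - 490) = -34407*((7*7)*(-28) - 490) = -34407*(49*(-28) - 490) = -34407*(-1372 - 490) = -34407*(-1862) = 64065834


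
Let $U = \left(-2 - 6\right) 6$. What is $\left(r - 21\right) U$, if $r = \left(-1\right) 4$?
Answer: $1200$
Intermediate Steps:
$r = -4$
$U = -48$ ($U = \left(-8\right) 6 = -48$)
$\left(r - 21\right) U = \left(-4 - 21\right) \left(-48\right) = \left(-25\right) \left(-48\right) = 1200$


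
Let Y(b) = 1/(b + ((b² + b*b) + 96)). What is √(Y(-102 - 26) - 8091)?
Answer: 5*I*√21676713234/8184 ≈ 89.95*I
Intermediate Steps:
Y(b) = 1/(96 + b + 2*b²) (Y(b) = 1/(b + ((b² + b²) + 96)) = 1/(b + (2*b² + 96)) = 1/(b + (96 + 2*b²)) = 1/(96 + b + 2*b²))
√(Y(-102 - 26) - 8091) = √(1/(96 + (-102 - 26) + 2*(-102 - 26)²) - 8091) = √(1/(96 - 128 + 2*(-128)²) - 8091) = √(1/(96 - 128 + 2*16384) - 8091) = √(1/(96 - 128 + 32768) - 8091) = √(1/32736 - 8091) = √(-264866975/32736) = 5*I*√21676713234/8184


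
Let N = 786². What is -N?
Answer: -617796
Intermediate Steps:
N = 617796
-N = -1*617796 = -617796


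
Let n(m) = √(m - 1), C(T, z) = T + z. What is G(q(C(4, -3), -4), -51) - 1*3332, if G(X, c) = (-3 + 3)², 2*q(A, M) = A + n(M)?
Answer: -3332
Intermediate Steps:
n(m) = √(-1 + m)
q(A, M) = A/2 + √(-1 + M)/2 (q(A, M) = (A + √(-1 + M))/2 = A/2 + √(-1 + M)/2)
G(X, c) = 0 (G(X, c) = 0² = 0)
G(q(C(4, -3), -4), -51) - 1*3332 = 0 - 1*3332 = 0 - 3332 = -3332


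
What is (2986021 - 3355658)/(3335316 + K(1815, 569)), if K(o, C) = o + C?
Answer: -369637/3337700 ≈ -0.11075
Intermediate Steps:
K(o, C) = C + o
(2986021 - 3355658)/(3335316 + K(1815, 569)) = (2986021 - 3355658)/(3335316 + (569 + 1815)) = -369637/(3335316 + 2384) = -369637/3337700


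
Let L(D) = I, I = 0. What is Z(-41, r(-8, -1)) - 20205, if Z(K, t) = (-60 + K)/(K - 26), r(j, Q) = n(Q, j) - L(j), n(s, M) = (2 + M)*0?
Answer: -1353634/67 ≈ -20204.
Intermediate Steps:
L(D) = 0
n(s, M) = 0
r(j, Q) = 0 (r(j, Q) = 0 - 1*0 = 0 + 0 = 0)
Z(K, t) = (-60 + K)/(-26 + K)
Z(-41, r(-8, -1)) - 20205 = (-60 - 41)/(-26 - 41) - 20205 = -101/(-67) - 20205 = -1/67*(-101) - 20205 = 101/67 - 20205 = -1353634/67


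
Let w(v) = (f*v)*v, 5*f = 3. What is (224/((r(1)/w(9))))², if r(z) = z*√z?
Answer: 2962842624/25 ≈ 1.1851e+8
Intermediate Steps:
f = ⅗ (f = (⅕)*3 = ⅗ ≈ 0.60000)
w(v) = 3*v²/5 (w(v) = (3*v/5)*v = 3*v²/5)
r(z) = z^(3/2)
(224/((r(1)/w(9))))² = (224/((1^(3/2)/(((⅗)*9²)))))² = (224/((1/((⅗)*81))))² = (224/((1/(243/5))))² = (224/((1*(5/243))))² = (224/(5/243))² = (224*(243/5))² = (54432/5)² = 2962842624/25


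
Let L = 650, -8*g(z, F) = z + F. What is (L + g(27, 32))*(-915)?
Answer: -4704015/8 ≈ -5.8800e+5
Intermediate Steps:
g(z, F) = -F/8 - z/8 (g(z, F) = -(z + F)/8 = -(F + z)/8 = -F/8 - z/8)
(L + g(27, 32))*(-915) = (650 + (-⅛*32 - ⅛*27))*(-915) = (650 + (-4 - 27/8))*(-915) = (650 - 59/8)*(-915) = (5141/8)*(-915) = -4704015/8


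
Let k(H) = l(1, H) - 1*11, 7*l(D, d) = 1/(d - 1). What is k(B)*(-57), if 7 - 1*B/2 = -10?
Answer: 48260/77 ≈ 626.75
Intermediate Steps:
B = 34 (B = 14 - 2*(-10) = 14 + 20 = 34)
l(D, d) = 1/(7*(-1 + d)) (l(D, d) = 1/(7*(d - 1)) = 1/(7*(-1 + d)))
k(H) = -11 + 1/(7*(-1 + H)) (k(H) = 1/(7*(-1 + H)) - 1*11 = 1/(7*(-1 + H)) - 11 = -11 + 1/(7*(-1 + H)))
k(B)*(-57) = ((78 - 77*34)/(7*(-1 + 34)))*(-57) = ((1/7)*(78 - 2618)/33)*(-57) = ((1/7)*(1/33)*(-2540))*(-57) = -2540/231*(-57) = 48260/77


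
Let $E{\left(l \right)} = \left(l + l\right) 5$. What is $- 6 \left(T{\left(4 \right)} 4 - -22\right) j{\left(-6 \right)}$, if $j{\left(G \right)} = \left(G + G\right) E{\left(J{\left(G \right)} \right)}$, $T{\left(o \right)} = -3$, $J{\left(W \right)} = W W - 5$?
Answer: $223200$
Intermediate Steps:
$J{\left(W \right)} = -5 + W^{2}$ ($J{\left(W \right)} = W^{2} - 5 = -5 + W^{2}$)
$E{\left(l \right)} = 10 l$ ($E{\left(l \right)} = 2 l 5 = 10 l$)
$j{\left(G \right)} = 2 G \left(-50 + 10 G^{2}\right)$ ($j{\left(G \right)} = \left(G + G\right) 10 \left(-5 + G^{2}\right) = 2 G \left(-50 + 10 G^{2}\right)$)
$- 6 \left(T{\left(4 \right)} 4 - -22\right) j{\left(-6 \right)} = - 6 \left(\left(-3\right) 4 - -22\right) 20 \left(-6\right) \left(-5 + \left(-6\right)^{2}\right) = - 6 \left(-12 + 22\right) 20 \left(-6\right) \left(-5 + 36\right) = \left(-6\right) 10 \cdot 20 \left(-6\right) 31 = \left(-60\right) \left(-3720\right) = 223200$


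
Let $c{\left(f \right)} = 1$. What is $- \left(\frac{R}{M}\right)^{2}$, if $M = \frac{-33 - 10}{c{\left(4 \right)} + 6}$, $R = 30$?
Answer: $- \frac{44100}{1849} \approx -23.851$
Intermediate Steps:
$M = - \frac{43}{7}$ ($M = \frac{-33 - 10}{1 + 6} = - \frac{43}{7} \approx -6.1429$)
$- \left(\frac{R}{M}\right)^{2} = - \left(\frac{30}{- \frac{43}{7}}\right)^{2} = - \left(30 \left(- \frac{7}{43}\right)\right)^{2} = - \left(- \frac{210}{43}\right)^{2} = \left(-1\right) \frac{44100}{1849} = - \frac{44100}{1849}$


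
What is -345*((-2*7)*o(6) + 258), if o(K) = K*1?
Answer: -60030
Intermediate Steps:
o(K) = K
-345*((-2*7)*o(6) + 258) = -345*(-2*7*6 + 258) = -345*(-14*6 + 258) = -345*(-84 + 258) = -345*174 = -60030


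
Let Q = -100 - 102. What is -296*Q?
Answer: 59792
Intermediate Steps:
Q = -202
-296*Q = -296*(-202) = 59792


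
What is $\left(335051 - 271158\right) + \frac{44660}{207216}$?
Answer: $\frac{3309924137}{51804} \approx 63893.0$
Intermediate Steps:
$\left(335051 - 271158\right) + \frac{44660}{207216} = 63893 + 44660 \cdot \frac{1}{207216} = 63893 + \frac{11165}{51804} = \frac{3309924137}{51804}$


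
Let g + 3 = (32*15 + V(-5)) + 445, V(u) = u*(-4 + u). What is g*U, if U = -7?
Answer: -6769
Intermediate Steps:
g = 967 (g = -3 + ((32*15 - 5*(-4 - 5)) + 445) = -3 + ((480 - 5*(-9)) + 445) = -3 + ((480 + 45) + 445) = -3 + (525 + 445) = -3 + 970 = 967)
g*U = 967*(-7) = -6769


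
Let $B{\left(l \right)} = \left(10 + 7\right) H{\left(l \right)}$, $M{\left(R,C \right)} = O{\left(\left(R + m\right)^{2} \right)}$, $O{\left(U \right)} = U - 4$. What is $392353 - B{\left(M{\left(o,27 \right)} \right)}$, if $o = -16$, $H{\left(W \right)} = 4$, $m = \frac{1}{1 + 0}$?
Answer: $392285$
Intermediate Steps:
$m = 1$ ($m = 1^{-1} = 1$)
$O{\left(U \right)} = -4 + U$ ($O{\left(U \right)} = U - 4 = -4 + U$)
$M{\left(R,C \right)} = -4 + \left(1 + R\right)^{2}$ ($M{\left(R,C \right)} = -4 + \left(R + 1\right)^{2} = -4 + \left(1 + R\right)^{2}$)
$B{\left(l \right)} = 68$ ($B{\left(l \right)} = \left(10 + 7\right) 4 = 17 \cdot 4 = 68$)
$392353 - B{\left(M{\left(o,27 \right)} \right)} = 392353 - 68 = 392285$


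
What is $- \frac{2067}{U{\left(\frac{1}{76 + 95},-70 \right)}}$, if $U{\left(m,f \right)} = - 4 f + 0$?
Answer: $- \frac{2067}{280} \approx -7.3821$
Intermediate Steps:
$U{\left(m,f \right)} = - 4 f$
$- \frac{2067}{U{\left(\frac{1}{76 + 95},-70 \right)}} = - \frac{2067}{\left(-4\right) \left(-70\right)} = - \frac{2067}{280}$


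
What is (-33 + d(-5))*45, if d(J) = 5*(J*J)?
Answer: 4140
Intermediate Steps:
d(J) = 5*J²
(-33 + d(-5))*45 = (-33 + 5*(-5)²)*45 = (-33 + 5*25)*45 = (-33 + 125)*45 = 92*45 = 4140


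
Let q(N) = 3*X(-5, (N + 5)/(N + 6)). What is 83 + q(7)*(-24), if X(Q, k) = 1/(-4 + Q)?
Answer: 91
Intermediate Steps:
q(N) = -1/3 (q(N) = 3/(-4 - 5) = 3/(-9) = 3*(-1/9) = -1/3)
83 + q(7)*(-24) = 83 - 1/3*(-24) = 83 + 8 = 91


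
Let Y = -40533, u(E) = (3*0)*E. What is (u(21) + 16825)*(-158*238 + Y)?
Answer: -1314655025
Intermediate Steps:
u(E) = 0 (u(E) = 0*E = 0)
(u(21) + 16825)*(-158*238 + Y) = (0 + 16825)*(-158*238 - 40533) = 16825*(-37604 - 40533) = 16825*(-78137) = -1314655025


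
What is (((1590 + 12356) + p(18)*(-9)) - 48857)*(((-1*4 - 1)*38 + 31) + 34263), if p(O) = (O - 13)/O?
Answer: -1190690004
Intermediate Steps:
p(O) = (-13 + O)/O
(((1590 + 12356) + p(18)*(-9)) - 48857)*(((-1*4 - 1)*38 + 31) + 34263) = (((1590 + 12356) + ((-13 + 18)/18)*(-9)) - 48857)*(((-1*4 - 1)*38 + 31) + 34263) = ((13946 + ((1/18)*5)*(-9)) - 48857)*(((-4 - 1)*38 + 31) + 34263) = ((13946 + (5/18)*(-9)) - 48857)*((-5*38 + 31) + 34263) = ((13946 - 5/2) - 48857)*((-190 + 31) + 34263) = (27887/2 - 48857)*(-159 + 34263) = -69827/2*34104 = -1190690004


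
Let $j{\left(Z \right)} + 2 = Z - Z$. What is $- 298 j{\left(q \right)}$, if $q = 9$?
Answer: $596$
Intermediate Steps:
$j{\left(Z \right)} = -2$ ($j{\left(Z \right)} = -2 + \left(Z - Z\right) = -2 + 0 = -2$)
$- 298 j{\left(q \right)} = \left(-298\right) \left(-2\right) = 596$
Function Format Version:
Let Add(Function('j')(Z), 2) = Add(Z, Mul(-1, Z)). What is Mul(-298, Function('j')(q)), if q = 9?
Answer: 596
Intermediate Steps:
Function('j')(Z) = -2 (Function('j')(Z) = Add(-2, Add(Z, Mul(-1, Z))) = Add(-2, 0) = -2)
Mul(-298, Function('j')(q)) = Mul(-298, -2) = 596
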